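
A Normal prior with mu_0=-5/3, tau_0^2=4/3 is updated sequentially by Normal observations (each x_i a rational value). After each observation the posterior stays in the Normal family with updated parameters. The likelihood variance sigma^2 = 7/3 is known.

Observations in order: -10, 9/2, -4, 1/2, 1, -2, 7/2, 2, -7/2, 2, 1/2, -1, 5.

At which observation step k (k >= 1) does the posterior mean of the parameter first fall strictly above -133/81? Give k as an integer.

k = 5

obs 1: x=-10 → posterior Normal(-155/33, 28/33)
obs 2: x=9/2 → posterior Normal(-101/45, 28/45)
obs 3: x=-4 → posterior Normal(-149/57, 28/57)
obs 4: x=1/2 → posterior Normal(-143/69, 28/69)
obs 5: x=1 → posterior Normal(-131/81, 28/81)
obs 6: x=-2 → posterior Normal(-5/3, 28/93)
obs 7: x=7/2 → posterior Normal(-113/105, 4/15)
obs 8: x=2 → posterior Normal(-89/117, 28/117)
obs 9: x=-7/2 → posterior Normal(-131/129, 28/129)
obs 10: x=2 → posterior Normal(-107/141, 28/141)
obs 11: x=1/2 → posterior Normal(-101/153, 28/153)
obs 12: x=-1 → posterior Normal(-113/165, 28/165)
obs 13: x=5 → posterior Normal(-53/177, 28/177)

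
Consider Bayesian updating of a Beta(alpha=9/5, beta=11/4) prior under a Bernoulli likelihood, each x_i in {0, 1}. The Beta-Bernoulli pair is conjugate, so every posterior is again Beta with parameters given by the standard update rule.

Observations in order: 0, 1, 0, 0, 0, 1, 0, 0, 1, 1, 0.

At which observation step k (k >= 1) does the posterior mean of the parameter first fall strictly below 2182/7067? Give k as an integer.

obs 1: x=0 → posterior Beta(9/5, 15/4)
obs 2: x=1 → posterior Beta(14/5, 15/4)
obs 3: x=0 → posterior Beta(14/5, 19/4)
obs 4: x=0 → posterior Beta(14/5, 23/4)
obs 5: x=0 → posterior Beta(14/5, 27/4)
obs 6: x=1 → posterior Beta(19/5, 27/4)
obs 7: x=0 → posterior Beta(19/5, 31/4)
obs 8: x=0 → posterior Beta(19/5, 35/4)
obs 9: x=1 → posterior Beta(24/5, 35/4)
obs 10: x=1 → posterior Beta(29/5, 35/4)
obs 11: x=0 → posterior Beta(29/5, 39/4)

k = 5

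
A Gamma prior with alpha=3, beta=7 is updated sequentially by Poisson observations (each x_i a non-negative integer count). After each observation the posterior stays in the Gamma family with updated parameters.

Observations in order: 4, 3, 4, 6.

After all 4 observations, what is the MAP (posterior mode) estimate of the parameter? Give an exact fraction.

obs 1: x=4 → posterior Gamma(7, 8)
obs 2: x=3 → posterior Gamma(10, 9)
obs 3: x=4 → posterior Gamma(14, 10)
obs 4: x=6 → posterior Gamma(20, 11)

19/11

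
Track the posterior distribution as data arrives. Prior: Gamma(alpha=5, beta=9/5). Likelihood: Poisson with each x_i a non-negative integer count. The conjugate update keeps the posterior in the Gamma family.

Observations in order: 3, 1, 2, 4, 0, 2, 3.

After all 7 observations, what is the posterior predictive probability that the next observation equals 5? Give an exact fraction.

obs 1: x=3 → posterior Gamma(8, 14/5)
obs 2: x=1 → posterior Gamma(9, 19/5)
obs 3: x=2 → posterior Gamma(11, 24/5)
obs 4: x=4 → posterior Gamma(15, 29/5)
obs 5: x=0 → posterior Gamma(15, 34/5)
obs 6: x=2 → posterior Gamma(17, 39/5)
obs 7: x=3 → posterior Gamma(20, 44/5)

14035739987226936463951983069993369600000/256923577521058878088611477224235621321607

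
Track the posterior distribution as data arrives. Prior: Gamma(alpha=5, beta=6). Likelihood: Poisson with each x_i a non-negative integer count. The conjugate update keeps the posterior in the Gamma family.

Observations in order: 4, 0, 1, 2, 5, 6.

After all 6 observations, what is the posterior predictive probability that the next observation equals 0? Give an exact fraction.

obs 1: x=4 → posterior Gamma(9, 7)
obs 2: x=0 → posterior Gamma(9, 8)
obs 3: x=1 → posterior Gamma(10, 9)
obs 4: x=2 → posterior Gamma(12, 10)
obs 5: x=5 → posterior Gamma(17, 11)
obs 6: x=6 → posterior Gamma(23, 12)

6624737266949237011120128/41753905413413116367045797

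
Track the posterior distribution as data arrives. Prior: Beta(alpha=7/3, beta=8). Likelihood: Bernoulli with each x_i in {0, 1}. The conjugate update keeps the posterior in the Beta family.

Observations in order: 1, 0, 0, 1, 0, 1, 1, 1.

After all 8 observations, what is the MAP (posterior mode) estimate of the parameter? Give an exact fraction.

obs 1: x=1 → posterior Beta(10/3, 8)
obs 2: x=0 → posterior Beta(10/3, 9)
obs 3: x=0 → posterior Beta(10/3, 10)
obs 4: x=1 → posterior Beta(13/3, 10)
obs 5: x=0 → posterior Beta(13/3, 11)
obs 6: x=1 → posterior Beta(16/3, 11)
obs 7: x=1 → posterior Beta(19/3, 11)
obs 8: x=1 → posterior Beta(22/3, 11)

19/49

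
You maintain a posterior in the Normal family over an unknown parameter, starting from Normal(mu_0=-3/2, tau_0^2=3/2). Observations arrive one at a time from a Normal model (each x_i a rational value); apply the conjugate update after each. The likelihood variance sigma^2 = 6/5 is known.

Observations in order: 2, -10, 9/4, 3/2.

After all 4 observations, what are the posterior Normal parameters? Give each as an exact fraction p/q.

mu_0=-109/96, tau_0^2=1/4

obs 1: x=2 → posterior Normal(4/9, 2/3)
obs 2: x=-10 → posterior Normal(-23/7, 3/7)
obs 3: x=9/4 → posterior Normal(-139/76, 6/19)
obs 4: x=3/2 → posterior Normal(-109/96, 1/4)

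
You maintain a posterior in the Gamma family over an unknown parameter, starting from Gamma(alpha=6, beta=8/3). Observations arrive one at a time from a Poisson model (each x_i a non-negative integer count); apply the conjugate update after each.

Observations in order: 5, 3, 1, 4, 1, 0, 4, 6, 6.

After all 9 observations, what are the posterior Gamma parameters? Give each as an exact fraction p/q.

alpha=36, beta=35/3

obs 1: x=5 → posterior Gamma(11, 11/3)
obs 2: x=3 → posterior Gamma(14, 14/3)
obs 3: x=1 → posterior Gamma(15, 17/3)
obs 4: x=4 → posterior Gamma(19, 20/3)
obs 5: x=1 → posterior Gamma(20, 23/3)
obs 6: x=0 → posterior Gamma(20, 26/3)
obs 7: x=4 → posterior Gamma(24, 29/3)
obs 8: x=6 → posterior Gamma(30, 32/3)
obs 9: x=6 → posterior Gamma(36, 35/3)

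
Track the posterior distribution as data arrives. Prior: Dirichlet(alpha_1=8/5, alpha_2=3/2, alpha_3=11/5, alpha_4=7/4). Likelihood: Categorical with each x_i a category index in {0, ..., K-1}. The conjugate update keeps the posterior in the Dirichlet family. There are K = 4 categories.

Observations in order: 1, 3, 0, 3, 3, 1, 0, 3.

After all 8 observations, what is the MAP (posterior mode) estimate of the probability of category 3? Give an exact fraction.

95/221

obs 1: x=1 → posterior Dirichlet(8/5, 5/2, 11/5, 7/4)
obs 2: x=3 → posterior Dirichlet(8/5, 5/2, 11/5, 11/4)
obs 3: x=0 → posterior Dirichlet(13/5, 5/2, 11/5, 11/4)
obs 4: x=3 → posterior Dirichlet(13/5, 5/2, 11/5, 15/4)
obs 5: x=3 → posterior Dirichlet(13/5, 5/2, 11/5, 19/4)
obs 6: x=1 → posterior Dirichlet(13/5, 7/2, 11/5, 19/4)
obs 7: x=0 → posterior Dirichlet(18/5, 7/2, 11/5, 19/4)
obs 8: x=3 → posterior Dirichlet(18/5, 7/2, 11/5, 23/4)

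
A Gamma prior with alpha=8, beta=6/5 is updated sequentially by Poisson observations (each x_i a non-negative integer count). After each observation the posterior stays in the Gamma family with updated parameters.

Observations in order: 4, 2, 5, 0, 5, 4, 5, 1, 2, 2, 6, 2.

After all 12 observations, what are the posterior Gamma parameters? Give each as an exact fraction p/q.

alpha=46, beta=66/5

obs 1: x=4 → posterior Gamma(12, 11/5)
obs 2: x=2 → posterior Gamma(14, 16/5)
obs 3: x=5 → posterior Gamma(19, 21/5)
obs 4: x=0 → posterior Gamma(19, 26/5)
obs 5: x=5 → posterior Gamma(24, 31/5)
obs 6: x=4 → posterior Gamma(28, 36/5)
obs 7: x=5 → posterior Gamma(33, 41/5)
obs 8: x=1 → posterior Gamma(34, 46/5)
obs 9: x=2 → posterior Gamma(36, 51/5)
obs 10: x=2 → posterior Gamma(38, 56/5)
obs 11: x=6 → posterior Gamma(44, 61/5)
obs 12: x=2 → posterior Gamma(46, 66/5)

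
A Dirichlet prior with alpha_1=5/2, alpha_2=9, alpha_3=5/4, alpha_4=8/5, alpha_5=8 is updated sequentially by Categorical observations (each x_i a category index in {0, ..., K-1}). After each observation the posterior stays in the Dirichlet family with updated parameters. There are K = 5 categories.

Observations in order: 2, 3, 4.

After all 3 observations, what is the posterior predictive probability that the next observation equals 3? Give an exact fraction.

4/39

obs 1: x=2 → posterior Dirichlet(5/2, 9, 9/4, 8/5, 8)
obs 2: x=3 → posterior Dirichlet(5/2, 9, 9/4, 13/5, 8)
obs 3: x=4 → posterior Dirichlet(5/2, 9, 9/4, 13/5, 9)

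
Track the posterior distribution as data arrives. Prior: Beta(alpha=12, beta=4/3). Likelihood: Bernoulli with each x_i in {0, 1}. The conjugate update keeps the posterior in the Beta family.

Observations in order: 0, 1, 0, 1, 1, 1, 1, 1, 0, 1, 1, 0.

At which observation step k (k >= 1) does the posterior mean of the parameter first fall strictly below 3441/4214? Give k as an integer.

obs 1: x=0 → posterior Beta(12, 7/3)
obs 2: x=1 → posterior Beta(13, 7/3)
obs 3: x=0 → posterior Beta(13, 10/3)
obs 4: x=1 → posterior Beta(14, 10/3)
obs 5: x=1 → posterior Beta(15, 10/3)
obs 6: x=1 → posterior Beta(16, 10/3)
obs 7: x=1 → posterior Beta(17, 10/3)
obs 8: x=1 → posterior Beta(18, 10/3)
obs 9: x=0 → posterior Beta(18, 13/3)
obs 10: x=1 → posterior Beta(19, 13/3)
obs 11: x=1 → posterior Beta(20, 13/3)
obs 12: x=0 → posterior Beta(20, 16/3)

k = 3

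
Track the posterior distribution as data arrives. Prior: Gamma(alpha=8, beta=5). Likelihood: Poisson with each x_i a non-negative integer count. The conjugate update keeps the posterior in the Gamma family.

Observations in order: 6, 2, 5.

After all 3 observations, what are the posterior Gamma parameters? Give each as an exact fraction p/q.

obs 1: x=6 → posterior Gamma(14, 6)
obs 2: x=2 → posterior Gamma(16, 7)
obs 3: x=5 → posterior Gamma(21, 8)

alpha=21, beta=8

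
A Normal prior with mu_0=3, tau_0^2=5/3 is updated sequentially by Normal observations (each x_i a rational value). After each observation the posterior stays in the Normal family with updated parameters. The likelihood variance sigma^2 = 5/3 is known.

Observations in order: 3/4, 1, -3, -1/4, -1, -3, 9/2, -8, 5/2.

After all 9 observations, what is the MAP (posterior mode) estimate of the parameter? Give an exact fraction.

obs 1: x=3/4 → posterior Normal(15/8, 5/6)
obs 2: x=1 → posterior Normal(19/12, 5/9)
obs 3: x=-3 → posterior Normal(7/16, 5/12)
obs 4: x=-1/4 → posterior Normal(3/10, 1/3)
obs 5: x=-1 → posterior Normal(1/12, 5/18)
obs 6: x=-3 → posterior Normal(-5/14, 5/21)
obs 7: x=9/2 → posterior Normal(1/4, 5/24)
obs 8: x=-8 → posterior Normal(-2/3, 5/27)
obs 9: x=5/2 → posterior Normal(-7/20, 1/6)

-7/20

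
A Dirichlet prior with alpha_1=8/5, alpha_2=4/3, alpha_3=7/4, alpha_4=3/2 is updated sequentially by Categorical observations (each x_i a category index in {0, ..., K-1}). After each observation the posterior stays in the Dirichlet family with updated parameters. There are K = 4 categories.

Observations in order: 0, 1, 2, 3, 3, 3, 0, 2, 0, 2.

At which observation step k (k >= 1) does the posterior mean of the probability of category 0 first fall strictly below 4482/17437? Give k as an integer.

obs 1: x=0 → posterior Dirichlet(13/5, 4/3, 7/4, 3/2)
obs 2: x=1 → posterior Dirichlet(13/5, 7/3, 7/4, 3/2)
obs 3: x=2 → posterior Dirichlet(13/5, 7/3, 11/4, 3/2)
obs 4: x=3 → posterior Dirichlet(13/5, 7/3, 11/4, 5/2)
obs 5: x=3 → posterior Dirichlet(13/5, 7/3, 11/4, 7/2)
obs 6: x=3 → posterior Dirichlet(13/5, 7/3, 11/4, 9/2)
obs 7: x=0 → posterior Dirichlet(18/5, 7/3, 11/4, 9/2)
obs 8: x=2 → posterior Dirichlet(18/5, 7/3, 15/4, 9/2)
obs 9: x=0 → posterior Dirichlet(23/5, 7/3, 15/4, 9/2)
obs 10: x=2 → posterior Dirichlet(23/5, 7/3, 19/4, 9/2)

k = 4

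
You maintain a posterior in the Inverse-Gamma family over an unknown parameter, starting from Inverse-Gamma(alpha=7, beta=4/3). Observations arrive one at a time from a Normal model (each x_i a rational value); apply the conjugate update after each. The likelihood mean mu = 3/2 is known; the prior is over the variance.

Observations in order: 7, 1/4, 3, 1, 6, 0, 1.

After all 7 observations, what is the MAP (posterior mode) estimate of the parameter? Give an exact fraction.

obs 1: x=7 → posterior Inverse-Gamma(15/2, 395/24)
obs 2: x=1/4 → posterior Inverse-Gamma(8, 1655/96)
obs 3: x=3 → posterior Inverse-Gamma(17/2, 1763/96)
obs 4: x=1 → posterior Inverse-Gamma(9, 1775/96)
obs 5: x=6 → posterior Inverse-Gamma(19/2, 2747/96)
obs 6: x=0 → posterior Inverse-Gamma(10, 2855/96)
obs 7: x=1 → posterior Inverse-Gamma(21/2, 2867/96)

2867/1104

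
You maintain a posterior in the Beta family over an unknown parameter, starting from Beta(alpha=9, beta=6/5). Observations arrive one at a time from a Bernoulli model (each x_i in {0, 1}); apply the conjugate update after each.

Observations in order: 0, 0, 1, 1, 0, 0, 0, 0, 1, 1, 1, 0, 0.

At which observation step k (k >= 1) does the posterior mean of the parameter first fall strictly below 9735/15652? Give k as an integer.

obs 1: x=0 → posterior Beta(9, 11/5)
obs 2: x=0 → posterior Beta(9, 16/5)
obs 3: x=1 → posterior Beta(10, 16/5)
obs 4: x=1 → posterior Beta(11, 16/5)
obs 5: x=0 → posterior Beta(11, 21/5)
obs 6: x=0 → posterior Beta(11, 26/5)
obs 7: x=0 → posterior Beta(11, 31/5)
obs 8: x=0 → posterior Beta(11, 36/5)
obs 9: x=1 → posterior Beta(12, 36/5)
obs 10: x=1 → posterior Beta(13, 36/5)
obs 11: x=1 → posterior Beta(14, 36/5)
obs 12: x=0 → posterior Beta(14, 41/5)
obs 13: x=0 → posterior Beta(14, 46/5)

k = 8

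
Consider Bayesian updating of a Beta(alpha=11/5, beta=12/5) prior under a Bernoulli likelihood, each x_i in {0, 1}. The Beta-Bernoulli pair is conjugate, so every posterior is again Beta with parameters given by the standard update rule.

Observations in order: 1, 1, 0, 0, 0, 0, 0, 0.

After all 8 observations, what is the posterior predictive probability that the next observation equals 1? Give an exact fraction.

1/3

obs 1: x=1 → posterior Beta(16/5, 12/5)
obs 2: x=1 → posterior Beta(21/5, 12/5)
obs 3: x=0 → posterior Beta(21/5, 17/5)
obs 4: x=0 → posterior Beta(21/5, 22/5)
obs 5: x=0 → posterior Beta(21/5, 27/5)
obs 6: x=0 → posterior Beta(21/5, 32/5)
obs 7: x=0 → posterior Beta(21/5, 37/5)
obs 8: x=0 → posterior Beta(21/5, 42/5)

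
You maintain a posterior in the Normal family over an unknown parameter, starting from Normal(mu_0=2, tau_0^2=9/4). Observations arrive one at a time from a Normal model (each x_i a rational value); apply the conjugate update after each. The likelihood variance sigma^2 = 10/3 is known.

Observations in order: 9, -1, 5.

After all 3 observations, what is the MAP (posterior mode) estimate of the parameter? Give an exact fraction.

obs 1: x=9 → posterior Normal(323/67, 90/67)
obs 2: x=-1 → posterior Normal(148/47, 45/47)
obs 3: x=5 → posterior Normal(431/121, 90/121)

431/121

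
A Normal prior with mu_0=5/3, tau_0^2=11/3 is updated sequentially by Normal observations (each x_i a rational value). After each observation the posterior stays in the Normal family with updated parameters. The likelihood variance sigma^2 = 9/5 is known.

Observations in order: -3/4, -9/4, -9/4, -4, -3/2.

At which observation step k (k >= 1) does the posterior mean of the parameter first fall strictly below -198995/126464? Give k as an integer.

k = 4

obs 1: x=-3/4 → posterior Normal(15/328, 99/82)
obs 2: x=-9/4 → posterior Normal(-120/137, 99/137)
obs 3: x=-9/4 → posterior Normal(-325/256, 33/64)
obs 4: x=-4 → posterior Normal(-1855/988, 99/247)
obs 5: x=-3/2 → posterior Normal(-2185/1208, 99/302)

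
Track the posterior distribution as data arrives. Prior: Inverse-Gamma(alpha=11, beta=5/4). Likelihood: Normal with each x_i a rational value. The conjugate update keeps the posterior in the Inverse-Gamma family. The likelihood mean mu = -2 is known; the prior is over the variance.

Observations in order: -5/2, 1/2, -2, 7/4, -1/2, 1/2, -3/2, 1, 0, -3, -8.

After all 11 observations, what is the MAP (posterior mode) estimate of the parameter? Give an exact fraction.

obs 1: x=-5/2 → posterior Inverse-Gamma(23/2, 11/8)
obs 2: x=1/2 → posterior Inverse-Gamma(12, 9/2)
obs 3: x=-2 → posterior Inverse-Gamma(25/2, 9/2)
obs 4: x=7/4 → posterior Inverse-Gamma(13, 369/32)
obs 5: x=-1/2 → posterior Inverse-Gamma(27/2, 405/32)
obs 6: x=1/2 → posterior Inverse-Gamma(14, 505/32)
obs 7: x=-3/2 → posterior Inverse-Gamma(29/2, 509/32)
obs 8: x=1 → posterior Inverse-Gamma(15, 653/32)
obs 9: x=0 → posterior Inverse-Gamma(31/2, 717/32)
obs 10: x=-3 → posterior Inverse-Gamma(16, 733/32)
obs 11: x=-8 → posterior Inverse-Gamma(33/2, 1309/32)

187/80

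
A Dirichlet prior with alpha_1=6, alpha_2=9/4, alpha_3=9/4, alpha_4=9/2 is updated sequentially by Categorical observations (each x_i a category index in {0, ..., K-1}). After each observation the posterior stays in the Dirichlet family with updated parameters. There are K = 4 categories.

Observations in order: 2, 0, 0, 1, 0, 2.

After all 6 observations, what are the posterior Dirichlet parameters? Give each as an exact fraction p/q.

alpha_1=9, alpha_2=13/4, alpha_3=17/4, alpha_4=9/2

obs 1: x=2 → posterior Dirichlet(6, 9/4, 13/4, 9/2)
obs 2: x=0 → posterior Dirichlet(7, 9/4, 13/4, 9/2)
obs 3: x=0 → posterior Dirichlet(8, 9/4, 13/4, 9/2)
obs 4: x=1 → posterior Dirichlet(8, 13/4, 13/4, 9/2)
obs 5: x=0 → posterior Dirichlet(9, 13/4, 13/4, 9/2)
obs 6: x=2 → posterior Dirichlet(9, 13/4, 17/4, 9/2)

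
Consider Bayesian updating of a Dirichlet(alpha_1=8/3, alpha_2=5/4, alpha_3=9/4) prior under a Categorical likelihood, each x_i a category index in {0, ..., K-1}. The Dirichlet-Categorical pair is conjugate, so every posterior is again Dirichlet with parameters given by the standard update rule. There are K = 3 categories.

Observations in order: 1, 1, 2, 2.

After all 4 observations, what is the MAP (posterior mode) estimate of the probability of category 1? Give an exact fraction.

27/86

obs 1: x=1 → posterior Dirichlet(8/3, 9/4, 9/4)
obs 2: x=1 → posterior Dirichlet(8/3, 13/4, 9/4)
obs 3: x=2 → posterior Dirichlet(8/3, 13/4, 13/4)
obs 4: x=2 → posterior Dirichlet(8/3, 13/4, 17/4)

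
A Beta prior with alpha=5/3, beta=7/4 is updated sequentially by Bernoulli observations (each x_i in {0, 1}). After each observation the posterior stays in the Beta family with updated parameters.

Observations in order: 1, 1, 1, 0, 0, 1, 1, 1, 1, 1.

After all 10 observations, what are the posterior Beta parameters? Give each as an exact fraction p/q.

alpha=29/3, beta=15/4

obs 1: x=1 → posterior Beta(8/3, 7/4)
obs 2: x=1 → posterior Beta(11/3, 7/4)
obs 3: x=1 → posterior Beta(14/3, 7/4)
obs 4: x=0 → posterior Beta(14/3, 11/4)
obs 5: x=0 → posterior Beta(14/3, 15/4)
obs 6: x=1 → posterior Beta(17/3, 15/4)
obs 7: x=1 → posterior Beta(20/3, 15/4)
obs 8: x=1 → posterior Beta(23/3, 15/4)
obs 9: x=1 → posterior Beta(26/3, 15/4)
obs 10: x=1 → posterior Beta(29/3, 15/4)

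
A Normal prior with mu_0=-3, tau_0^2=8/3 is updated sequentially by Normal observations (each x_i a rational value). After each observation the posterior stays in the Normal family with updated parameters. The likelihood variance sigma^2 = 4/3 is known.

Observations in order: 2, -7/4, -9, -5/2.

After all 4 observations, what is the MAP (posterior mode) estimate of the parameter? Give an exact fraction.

-17/6

obs 1: x=2 → posterior Normal(1/3, 8/9)
obs 2: x=-7/4 → posterior Normal(-1/2, 8/15)
obs 3: x=-9 → posterior Normal(-41/14, 8/21)
obs 4: x=-5/2 → posterior Normal(-17/6, 8/27)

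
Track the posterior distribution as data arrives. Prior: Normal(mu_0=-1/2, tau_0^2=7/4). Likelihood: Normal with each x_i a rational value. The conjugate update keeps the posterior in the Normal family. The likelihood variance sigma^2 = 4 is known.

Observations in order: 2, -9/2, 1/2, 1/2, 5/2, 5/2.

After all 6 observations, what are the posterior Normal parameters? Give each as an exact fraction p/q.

mu_0=33/116, tau_0^2=14/29

obs 1: x=2 → posterior Normal(6/23, 28/23)
obs 2: x=-9/2 → posterior Normal(-17/20, 14/15)
obs 3: x=1/2 → posterior Normal(-22/37, 28/37)
obs 4: x=1/2 → posterior Normal(-37/88, 7/11)
obs 5: x=5/2 → posterior Normal(-1/51, 28/51)
obs 6: x=5/2 → posterior Normal(33/116, 14/29)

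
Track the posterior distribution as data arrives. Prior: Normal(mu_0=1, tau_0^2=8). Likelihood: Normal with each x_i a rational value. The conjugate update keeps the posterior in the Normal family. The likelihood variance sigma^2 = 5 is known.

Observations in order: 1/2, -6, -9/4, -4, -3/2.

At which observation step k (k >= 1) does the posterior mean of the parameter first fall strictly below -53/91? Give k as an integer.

obs 1: x=1/2 → posterior Normal(9/13, 40/13)
obs 2: x=-6 → posterior Normal(-13/7, 40/21)
obs 3: x=-9/4 → posterior Normal(-57/29, 40/29)
obs 4: x=-4 → posterior Normal(-89/37, 40/37)
obs 5: x=-3/2 → posterior Normal(-101/45, 8/9)

k = 2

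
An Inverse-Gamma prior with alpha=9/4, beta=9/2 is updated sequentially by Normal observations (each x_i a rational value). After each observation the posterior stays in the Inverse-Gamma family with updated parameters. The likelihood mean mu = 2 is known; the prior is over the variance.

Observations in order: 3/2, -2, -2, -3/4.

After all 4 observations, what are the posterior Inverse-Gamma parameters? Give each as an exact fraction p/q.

obs 1: x=3/2 → posterior Inverse-Gamma(11/4, 37/8)
obs 2: x=-2 → posterior Inverse-Gamma(13/4, 101/8)
obs 3: x=-2 → posterior Inverse-Gamma(15/4, 165/8)
obs 4: x=-3/4 → posterior Inverse-Gamma(17/4, 781/32)

alpha=17/4, beta=781/32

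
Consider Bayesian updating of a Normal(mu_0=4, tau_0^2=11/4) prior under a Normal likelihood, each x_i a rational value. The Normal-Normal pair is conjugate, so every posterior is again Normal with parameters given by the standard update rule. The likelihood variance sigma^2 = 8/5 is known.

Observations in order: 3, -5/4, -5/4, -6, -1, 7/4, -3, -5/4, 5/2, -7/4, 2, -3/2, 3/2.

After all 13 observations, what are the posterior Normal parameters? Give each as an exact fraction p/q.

mu_0=-863/2988, tau_0^2=88/747

obs 1: x=3 → posterior Normal(293/87, 88/87)
obs 2: x=-5/4 → posterior Normal(897/568, 44/71)
obs 3: x=-5/4 → posterior Normal(311/394, 88/197)
obs 4: x=-6 → posterior Normal(-349/504, 22/63)
obs 5: x=-1 → posterior Normal(-459/614, 88/307)
obs 6: x=7/4 → posterior Normal(-533/1448, 44/181)
obs 7: x=-3 → posterior Normal(-1193/1668, 88/417)
obs 8: x=-5/4 → posterior Normal(-367/472, 11/59)
obs 9: x=5/2 → posterior Normal(-27/62, 88/527)
obs 10: x=-7/4 → posterior Normal(-1303/2328, 44/291)
obs 11: x=2 → posterior Normal(-863/2548, 88/637)
obs 12: x=-3/2 → posterior Normal(-1193/2768, 22/173)
obs 13: x=3/2 → posterior Normal(-863/2988, 88/747)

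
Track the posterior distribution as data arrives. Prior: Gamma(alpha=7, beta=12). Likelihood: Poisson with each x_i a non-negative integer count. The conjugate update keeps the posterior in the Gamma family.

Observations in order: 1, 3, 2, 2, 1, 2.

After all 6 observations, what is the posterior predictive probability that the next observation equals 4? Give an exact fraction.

12394118543718409336258560/714209495693373205673756419

obs 1: x=1 → posterior Gamma(8, 13)
obs 2: x=3 → posterior Gamma(11, 14)
obs 3: x=2 → posterior Gamma(13, 15)
obs 4: x=2 → posterior Gamma(15, 16)
obs 5: x=1 → posterior Gamma(16, 17)
obs 6: x=2 → posterior Gamma(18, 18)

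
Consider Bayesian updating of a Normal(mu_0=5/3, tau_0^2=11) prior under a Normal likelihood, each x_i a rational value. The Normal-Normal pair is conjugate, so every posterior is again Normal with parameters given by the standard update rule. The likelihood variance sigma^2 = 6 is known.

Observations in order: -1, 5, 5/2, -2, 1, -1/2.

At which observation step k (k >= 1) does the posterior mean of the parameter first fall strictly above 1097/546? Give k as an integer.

obs 1: x=-1 → posterior Normal(-1/17, 66/17)
obs 2: x=5 → posterior Normal(27/14, 33/14)
obs 3: x=5/2 → posterior Normal(163/78, 22/13)
obs 4: x=-2 → posterior Normal(119/100, 33/25)
obs 5: x=1 → posterior Normal(141/122, 66/61)
obs 6: x=-1/2 → posterior Normal(65/72, 11/12)

k = 3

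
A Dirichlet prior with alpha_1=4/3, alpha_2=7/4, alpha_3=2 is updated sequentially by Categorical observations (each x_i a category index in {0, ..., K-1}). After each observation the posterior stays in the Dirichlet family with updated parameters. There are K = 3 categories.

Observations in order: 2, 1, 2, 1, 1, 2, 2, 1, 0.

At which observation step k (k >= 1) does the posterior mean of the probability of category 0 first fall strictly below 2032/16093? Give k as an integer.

obs 1: x=2 → posterior Dirichlet(4/3, 7/4, 3)
obs 2: x=1 → posterior Dirichlet(4/3, 11/4, 3)
obs 3: x=2 → posterior Dirichlet(4/3, 11/4, 4)
obs 4: x=1 → posterior Dirichlet(4/3, 15/4, 4)
obs 5: x=1 → posterior Dirichlet(4/3, 19/4, 4)
obs 6: x=2 → posterior Dirichlet(4/3, 19/4, 5)
obs 7: x=2 → posterior Dirichlet(4/3, 19/4, 6)
obs 8: x=1 → posterior Dirichlet(4/3, 23/4, 6)
obs 9: x=0 → posterior Dirichlet(7/3, 23/4, 6)

k = 6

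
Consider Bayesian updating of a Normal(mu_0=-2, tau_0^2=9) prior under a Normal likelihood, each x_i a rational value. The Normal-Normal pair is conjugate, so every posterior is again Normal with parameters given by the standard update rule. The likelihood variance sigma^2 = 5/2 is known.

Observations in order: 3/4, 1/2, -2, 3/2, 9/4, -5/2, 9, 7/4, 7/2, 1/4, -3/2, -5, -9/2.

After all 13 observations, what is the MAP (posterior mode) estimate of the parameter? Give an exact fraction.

62/239

obs 1: x=3/4 → posterior Normal(7/46, 45/23)
obs 2: x=1/2 → posterior Normal(25/82, 45/41)
obs 3: x=-2 → posterior Normal(-47/118, 45/59)
obs 4: x=3/2 → posterior Normal(1/22, 45/77)
obs 5: x=9/4 → posterior Normal(44/95, 9/19)
obs 6: x=-5/2 → posterior Normal(-1/113, 45/113)
obs 7: x=9 → posterior Normal(161/131, 45/131)
obs 8: x=7/4 → posterior Normal(385/298, 45/149)
obs 9: x=7/2 → posterior Normal(511/334, 45/167)
obs 10: x=1/4 → posterior Normal(52/37, 9/37)
obs 11: x=-3/2 → posterior Normal(233/203, 45/203)
obs 12: x=-5 → posterior Normal(11/17, 45/221)
obs 13: x=-9/2 → posterior Normal(62/239, 45/239)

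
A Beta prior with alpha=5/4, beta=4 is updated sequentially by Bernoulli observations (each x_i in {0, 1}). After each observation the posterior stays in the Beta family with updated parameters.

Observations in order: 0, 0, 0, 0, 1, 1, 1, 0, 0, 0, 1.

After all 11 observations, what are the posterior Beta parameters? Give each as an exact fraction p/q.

obs 1: x=0 → posterior Beta(5/4, 5)
obs 2: x=0 → posterior Beta(5/4, 6)
obs 3: x=0 → posterior Beta(5/4, 7)
obs 4: x=0 → posterior Beta(5/4, 8)
obs 5: x=1 → posterior Beta(9/4, 8)
obs 6: x=1 → posterior Beta(13/4, 8)
obs 7: x=1 → posterior Beta(17/4, 8)
obs 8: x=0 → posterior Beta(17/4, 9)
obs 9: x=0 → posterior Beta(17/4, 10)
obs 10: x=0 → posterior Beta(17/4, 11)
obs 11: x=1 → posterior Beta(21/4, 11)

alpha=21/4, beta=11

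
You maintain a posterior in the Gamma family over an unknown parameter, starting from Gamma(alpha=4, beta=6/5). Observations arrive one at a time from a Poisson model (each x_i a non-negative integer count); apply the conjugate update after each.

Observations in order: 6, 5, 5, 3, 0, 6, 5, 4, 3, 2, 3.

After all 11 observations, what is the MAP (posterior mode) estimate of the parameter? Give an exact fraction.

225/61

obs 1: x=6 → posterior Gamma(10, 11/5)
obs 2: x=5 → posterior Gamma(15, 16/5)
obs 3: x=5 → posterior Gamma(20, 21/5)
obs 4: x=3 → posterior Gamma(23, 26/5)
obs 5: x=0 → posterior Gamma(23, 31/5)
obs 6: x=6 → posterior Gamma(29, 36/5)
obs 7: x=5 → posterior Gamma(34, 41/5)
obs 8: x=4 → posterior Gamma(38, 46/5)
obs 9: x=3 → posterior Gamma(41, 51/5)
obs 10: x=2 → posterior Gamma(43, 56/5)
obs 11: x=3 → posterior Gamma(46, 61/5)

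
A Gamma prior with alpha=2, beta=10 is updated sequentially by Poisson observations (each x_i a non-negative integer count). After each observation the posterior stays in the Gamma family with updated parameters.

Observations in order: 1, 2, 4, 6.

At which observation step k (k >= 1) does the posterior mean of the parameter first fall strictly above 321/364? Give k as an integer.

k = 4

obs 1: x=1 → posterior Gamma(3, 11)
obs 2: x=2 → posterior Gamma(5, 12)
obs 3: x=4 → posterior Gamma(9, 13)
obs 4: x=6 → posterior Gamma(15, 14)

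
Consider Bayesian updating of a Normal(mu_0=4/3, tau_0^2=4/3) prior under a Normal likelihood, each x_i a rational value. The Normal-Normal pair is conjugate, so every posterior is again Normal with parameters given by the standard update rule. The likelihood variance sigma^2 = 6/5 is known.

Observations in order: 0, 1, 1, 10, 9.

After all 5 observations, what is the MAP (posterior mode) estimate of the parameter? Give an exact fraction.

obs 1: x=0 → posterior Normal(12/19, 12/19)
obs 2: x=1 → posterior Normal(22/29, 12/29)
obs 3: x=1 → posterior Normal(32/39, 4/13)
obs 4: x=10 → posterior Normal(132/49, 12/49)
obs 5: x=9 → posterior Normal(222/59, 12/59)

222/59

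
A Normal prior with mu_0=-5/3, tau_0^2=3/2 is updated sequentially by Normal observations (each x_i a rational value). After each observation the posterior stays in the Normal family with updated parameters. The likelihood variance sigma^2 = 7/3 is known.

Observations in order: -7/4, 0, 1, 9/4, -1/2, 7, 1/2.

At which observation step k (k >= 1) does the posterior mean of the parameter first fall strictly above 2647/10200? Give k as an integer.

k = 6

obs 1: x=-7/4 → posterior Normal(-469/276, 21/23)
obs 2: x=0 → posterior Normal(-469/384, 21/32)
obs 3: x=1 → posterior Normal(-361/492, 21/41)
obs 4: x=9/4 → posterior Normal(-59/300, 21/50)
obs 5: x=-1/2 → posterior Normal(-43/177, 21/59)
obs 6: x=7 → posterior Normal(73/102, 21/68)
obs 7: x=1/2 → posterior Normal(29/42, 3/11)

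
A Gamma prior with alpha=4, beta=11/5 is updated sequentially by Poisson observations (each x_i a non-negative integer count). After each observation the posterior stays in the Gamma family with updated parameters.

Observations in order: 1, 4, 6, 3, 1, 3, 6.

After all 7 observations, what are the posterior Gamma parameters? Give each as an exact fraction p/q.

obs 1: x=1 → posterior Gamma(5, 16/5)
obs 2: x=4 → posterior Gamma(9, 21/5)
obs 3: x=6 → posterior Gamma(15, 26/5)
obs 4: x=3 → posterior Gamma(18, 31/5)
obs 5: x=1 → posterior Gamma(19, 36/5)
obs 6: x=3 → posterior Gamma(22, 41/5)
obs 7: x=6 → posterior Gamma(28, 46/5)

alpha=28, beta=46/5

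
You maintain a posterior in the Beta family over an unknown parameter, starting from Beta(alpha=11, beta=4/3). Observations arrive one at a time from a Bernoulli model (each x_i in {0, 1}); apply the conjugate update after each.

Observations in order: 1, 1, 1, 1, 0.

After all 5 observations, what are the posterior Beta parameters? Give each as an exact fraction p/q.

alpha=15, beta=7/3

obs 1: x=1 → posterior Beta(12, 4/3)
obs 2: x=1 → posterior Beta(13, 4/3)
obs 3: x=1 → posterior Beta(14, 4/3)
obs 4: x=1 → posterior Beta(15, 4/3)
obs 5: x=0 → posterior Beta(15, 7/3)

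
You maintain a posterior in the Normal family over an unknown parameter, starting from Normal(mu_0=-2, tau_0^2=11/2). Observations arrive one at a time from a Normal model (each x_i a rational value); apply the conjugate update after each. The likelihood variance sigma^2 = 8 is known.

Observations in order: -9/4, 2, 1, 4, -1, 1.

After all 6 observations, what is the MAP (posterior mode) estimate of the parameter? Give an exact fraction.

81/328

obs 1: x=-9/4 → posterior Normal(-227/108, 88/27)
obs 2: x=2 → posterior Normal(-139/152, 44/19)
obs 3: x=1 → posterior Normal(-95/196, 88/49)
obs 4: x=4 → posterior Normal(27/80, 22/15)
obs 5: x=-1 → posterior Normal(37/284, 88/71)
obs 6: x=1 → posterior Normal(81/328, 44/41)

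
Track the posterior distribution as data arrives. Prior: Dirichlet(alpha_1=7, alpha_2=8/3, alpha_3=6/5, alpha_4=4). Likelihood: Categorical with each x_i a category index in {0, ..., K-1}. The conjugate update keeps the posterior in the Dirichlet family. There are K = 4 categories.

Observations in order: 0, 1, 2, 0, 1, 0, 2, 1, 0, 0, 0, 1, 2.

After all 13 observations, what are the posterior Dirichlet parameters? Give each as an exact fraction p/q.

alpha_1=13, alpha_2=20/3, alpha_3=21/5, alpha_4=4

obs 1: x=0 → posterior Dirichlet(8, 8/3, 6/5, 4)
obs 2: x=1 → posterior Dirichlet(8, 11/3, 6/5, 4)
obs 3: x=2 → posterior Dirichlet(8, 11/3, 11/5, 4)
obs 4: x=0 → posterior Dirichlet(9, 11/3, 11/5, 4)
obs 5: x=1 → posterior Dirichlet(9, 14/3, 11/5, 4)
obs 6: x=0 → posterior Dirichlet(10, 14/3, 11/5, 4)
obs 7: x=2 → posterior Dirichlet(10, 14/3, 16/5, 4)
obs 8: x=1 → posterior Dirichlet(10, 17/3, 16/5, 4)
obs 9: x=0 → posterior Dirichlet(11, 17/3, 16/5, 4)
obs 10: x=0 → posterior Dirichlet(12, 17/3, 16/5, 4)
obs 11: x=0 → posterior Dirichlet(13, 17/3, 16/5, 4)
obs 12: x=1 → posterior Dirichlet(13, 20/3, 16/5, 4)
obs 13: x=2 → posterior Dirichlet(13, 20/3, 21/5, 4)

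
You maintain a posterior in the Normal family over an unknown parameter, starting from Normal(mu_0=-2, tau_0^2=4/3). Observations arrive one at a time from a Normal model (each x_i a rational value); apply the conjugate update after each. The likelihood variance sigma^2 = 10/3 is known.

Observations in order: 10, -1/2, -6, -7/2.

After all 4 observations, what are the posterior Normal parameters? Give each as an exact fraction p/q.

mu_0=-10/13, tau_0^2=20/39

obs 1: x=10 → posterior Normal(10/7, 20/21)
obs 2: x=-1/2 → posterior Normal(1, 20/27)
obs 3: x=-6 → posterior Normal(-3/11, 20/33)
obs 4: x=-7/2 → posterior Normal(-10/13, 20/39)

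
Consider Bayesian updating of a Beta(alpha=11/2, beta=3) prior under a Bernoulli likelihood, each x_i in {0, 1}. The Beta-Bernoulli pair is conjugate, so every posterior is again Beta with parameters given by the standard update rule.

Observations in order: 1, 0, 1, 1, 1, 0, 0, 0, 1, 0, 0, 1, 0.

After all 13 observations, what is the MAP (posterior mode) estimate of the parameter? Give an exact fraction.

7/13

obs 1: x=1 → posterior Beta(13/2, 3)
obs 2: x=0 → posterior Beta(13/2, 4)
obs 3: x=1 → posterior Beta(15/2, 4)
obs 4: x=1 → posterior Beta(17/2, 4)
obs 5: x=1 → posterior Beta(19/2, 4)
obs 6: x=0 → posterior Beta(19/2, 5)
obs 7: x=0 → posterior Beta(19/2, 6)
obs 8: x=0 → posterior Beta(19/2, 7)
obs 9: x=1 → posterior Beta(21/2, 7)
obs 10: x=0 → posterior Beta(21/2, 8)
obs 11: x=0 → posterior Beta(21/2, 9)
obs 12: x=1 → posterior Beta(23/2, 9)
obs 13: x=0 → posterior Beta(23/2, 10)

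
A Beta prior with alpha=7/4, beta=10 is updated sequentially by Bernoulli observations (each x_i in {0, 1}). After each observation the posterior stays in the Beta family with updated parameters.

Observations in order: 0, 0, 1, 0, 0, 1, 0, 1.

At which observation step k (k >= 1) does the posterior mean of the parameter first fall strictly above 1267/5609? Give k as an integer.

obs 1: x=0 → posterior Beta(7/4, 11)
obs 2: x=0 → posterior Beta(7/4, 12)
obs 3: x=1 → posterior Beta(11/4, 12)
obs 4: x=0 → posterior Beta(11/4, 13)
obs 5: x=0 → posterior Beta(11/4, 14)
obs 6: x=1 → posterior Beta(15/4, 14)
obs 7: x=0 → posterior Beta(15/4, 15)
obs 8: x=1 → posterior Beta(19/4, 15)

k = 8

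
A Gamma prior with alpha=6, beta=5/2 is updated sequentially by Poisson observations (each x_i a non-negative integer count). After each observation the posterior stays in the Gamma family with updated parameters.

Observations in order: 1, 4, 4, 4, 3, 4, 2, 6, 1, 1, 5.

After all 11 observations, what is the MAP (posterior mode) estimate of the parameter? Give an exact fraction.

80/27

obs 1: x=1 → posterior Gamma(7, 7/2)
obs 2: x=4 → posterior Gamma(11, 9/2)
obs 3: x=4 → posterior Gamma(15, 11/2)
obs 4: x=4 → posterior Gamma(19, 13/2)
obs 5: x=3 → posterior Gamma(22, 15/2)
obs 6: x=4 → posterior Gamma(26, 17/2)
obs 7: x=2 → posterior Gamma(28, 19/2)
obs 8: x=6 → posterior Gamma(34, 21/2)
obs 9: x=1 → posterior Gamma(35, 23/2)
obs 10: x=1 → posterior Gamma(36, 25/2)
obs 11: x=5 → posterior Gamma(41, 27/2)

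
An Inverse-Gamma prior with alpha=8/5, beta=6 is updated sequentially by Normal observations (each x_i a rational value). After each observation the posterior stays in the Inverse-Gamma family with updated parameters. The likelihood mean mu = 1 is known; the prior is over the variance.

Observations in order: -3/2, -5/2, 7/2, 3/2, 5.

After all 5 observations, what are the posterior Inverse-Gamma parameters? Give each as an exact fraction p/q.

alpha=41/10, beta=53/2

obs 1: x=-3/2 → posterior Inverse-Gamma(21/10, 73/8)
obs 2: x=-5/2 → posterior Inverse-Gamma(13/5, 61/4)
obs 3: x=7/2 → posterior Inverse-Gamma(31/10, 147/8)
obs 4: x=3/2 → posterior Inverse-Gamma(18/5, 37/2)
obs 5: x=5 → posterior Inverse-Gamma(41/10, 53/2)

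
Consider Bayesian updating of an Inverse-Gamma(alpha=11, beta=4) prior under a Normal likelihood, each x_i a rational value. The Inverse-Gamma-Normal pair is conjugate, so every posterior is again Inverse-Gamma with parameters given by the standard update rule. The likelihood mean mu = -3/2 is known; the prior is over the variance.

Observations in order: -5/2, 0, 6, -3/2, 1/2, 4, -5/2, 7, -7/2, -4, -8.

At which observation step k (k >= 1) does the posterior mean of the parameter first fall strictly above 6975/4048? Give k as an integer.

obs 1: x=-5/2 → posterior Inverse-Gamma(23/2, 9/2)
obs 2: x=0 → posterior Inverse-Gamma(12, 45/8)
obs 3: x=6 → posterior Inverse-Gamma(25/2, 135/4)
obs 4: x=-3/2 → posterior Inverse-Gamma(13, 135/4)
obs 5: x=1/2 → posterior Inverse-Gamma(27/2, 143/4)
obs 6: x=4 → posterior Inverse-Gamma(14, 407/8)
obs 7: x=-5/2 → posterior Inverse-Gamma(29/2, 411/8)
obs 8: x=7 → posterior Inverse-Gamma(15, 175/2)
obs 9: x=-7/2 → posterior Inverse-Gamma(31/2, 179/2)
obs 10: x=-4 → posterior Inverse-Gamma(16, 741/8)
obs 11: x=-8 → posterior Inverse-Gamma(33/2, 455/4)

k = 3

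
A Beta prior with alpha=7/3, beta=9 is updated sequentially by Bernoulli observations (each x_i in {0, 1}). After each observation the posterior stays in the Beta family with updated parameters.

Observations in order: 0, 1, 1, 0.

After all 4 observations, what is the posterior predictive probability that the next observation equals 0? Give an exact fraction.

obs 1: x=0 → posterior Beta(7/3, 10)
obs 2: x=1 → posterior Beta(10/3, 10)
obs 3: x=1 → posterior Beta(13/3, 10)
obs 4: x=0 → posterior Beta(13/3, 11)

33/46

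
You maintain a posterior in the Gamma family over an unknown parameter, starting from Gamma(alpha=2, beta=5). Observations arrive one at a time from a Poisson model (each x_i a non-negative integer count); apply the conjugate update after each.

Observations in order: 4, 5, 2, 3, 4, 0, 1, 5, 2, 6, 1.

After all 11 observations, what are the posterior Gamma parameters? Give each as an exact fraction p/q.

obs 1: x=4 → posterior Gamma(6, 6)
obs 2: x=5 → posterior Gamma(11, 7)
obs 3: x=2 → posterior Gamma(13, 8)
obs 4: x=3 → posterior Gamma(16, 9)
obs 5: x=4 → posterior Gamma(20, 10)
obs 6: x=0 → posterior Gamma(20, 11)
obs 7: x=1 → posterior Gamma(21, 12)
obs 8: x=5 → posterior Gamma(26, 13)
obs 9: x=2 → posterior Gamma(28, 14)
obs 10: x=6 → posterior Gamma(34, 15)
obs 11: x=1 → posterior Gamma(35, 16)

alpha=35, beta=16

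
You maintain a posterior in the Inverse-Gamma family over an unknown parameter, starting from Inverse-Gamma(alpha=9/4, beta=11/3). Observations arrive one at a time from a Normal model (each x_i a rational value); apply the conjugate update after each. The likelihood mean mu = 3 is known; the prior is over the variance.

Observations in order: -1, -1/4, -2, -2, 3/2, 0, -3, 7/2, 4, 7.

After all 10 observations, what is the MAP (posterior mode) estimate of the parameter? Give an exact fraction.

obs 1: x=-1 → posterior Inverse-Gamma(11/4, 35/3)
obs 2: x=-1/4 → posterior Inverse-Gamma(13/4, 1627/96)
obs 3: x=-2 → posterior Inverse-Gamma(15/4, 2827/96)
obs 4: x=-2 → posterior Inverse-Gamma(17/4, 4027/96)
obs 5: x=3/2 → posterior Inverse-Gamma(19/4, 4135/96)
obs 6: x=0 → posterior Inverse-Gamma(21/4, 4567/96)
obs 7: x=-3 → posterior Inverse-Gamma(23/4, 6295/96)
obs 8: x=7/2 → posterior Inverse-Gamma(25/4, 6307/96)
obs 9: x=4 → posterior Inverse-Gamma(27/4, 6355/96)
obs 10: x=7 → posterior Inverse-Gamma(29/4, 7123/96)

7123/792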